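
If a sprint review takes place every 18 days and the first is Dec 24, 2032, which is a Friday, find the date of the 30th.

The 30th occurrence is 29 intervals after the first: 29 × 18 = 522 days after Dec 24, 2032.
Dec has 31 days — 7 days to the end of Dec leaves 515.
2033 has 365 days (150 left).
Jan has 31 days (119 left).
Feb has 28 days (91 left).
Mar has 31 days (60 left).
Apr has 30 days (30 left).
30 days into May → May 30, 2034.

May 30, 2034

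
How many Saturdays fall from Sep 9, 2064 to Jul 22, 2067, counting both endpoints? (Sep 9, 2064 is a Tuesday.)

149

Sep 9, 2064 is a Tuesday; the first Saturday on or after it is Sep 13, 2064 (4 days later).
From Sep 13, 2064 to Jul 22, 2067: 109 + 365 + 365 + 203 = 1042 days (rest of 2064, 2065, 2066, to Jul 22, 2067 in 2067).
1042 ÷ 7 = 148 full weeks with remainder 6, so 148 more Saturdays after the first → 149.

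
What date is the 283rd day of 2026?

Jan has 31 days (283 − 31 = 252 remain).
Feb has 28 days (252 − 28 = 224 remain).
Mar has 31 days (224 − 31 = 193 remain).
Apr has 30 days (193 − 30 = 163 remain).
May has 31 days (163 − 31 = 132 remain).
Jun has 30 days (132 − 30 = 102 remain).
Jul has 31 days (102 − 31 = 71 remain).
Aug has 31 days (71 − 31 = 40 remain).
Sep has 30 days (40 − 30 = 10 remain).
10 into Oct → Oct 10.

Oct 10, 2026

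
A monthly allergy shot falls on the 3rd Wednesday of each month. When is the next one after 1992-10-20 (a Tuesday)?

1992-10-21

October 1992 starts on a Thursday; its first Wednesday is the 7th, so the 3rd Wednesday is the 21st — 1992-10-21.
1992-10-21 is after 1992-10-20, so that is the next one.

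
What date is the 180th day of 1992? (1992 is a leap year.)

January has 31 days (180 − 31 = 149 remain).
February has 29 days (149 − 29 = 120 remain).
March has 31 days (120 − 31 = 89 remain).
April has 30 days (89 − 30 = 59 remain).
May has 31 days (59 − 31 = 28 remain).
28 into June → June 28.

June 28, 1992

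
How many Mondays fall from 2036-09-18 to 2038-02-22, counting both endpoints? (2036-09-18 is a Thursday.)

75

2036-09-18 is a Thursday; the first Monday on or after it is 2036-09-22 (4 days later).
From 2036-09-22 to 2038-02-22: 100 + 365 + 53 = 518 days (rest of 2036, 2037, to 2038-02-22 in 2038).
518 ÷ 7 = 74 full weeks with remainder 0, so 74 more Mondays after the first → 75.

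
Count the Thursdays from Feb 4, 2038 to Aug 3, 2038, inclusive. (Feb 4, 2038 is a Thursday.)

26

Feb 4, 2038 is a Thursday; the first Thursday on or after it is Feb 4, 2038.
From Feb 4, 2038 to Aug 3, 2038: 24 + 31 + 30 + 31 + 30 + 31 + 3 = 180 days (rest of Feb, Mar, Apr, May, Jun, Jul, Aug).
180 ÷ 7 = 25 full weeks with remainder 5, so 25 more Thursdays after the first → 26.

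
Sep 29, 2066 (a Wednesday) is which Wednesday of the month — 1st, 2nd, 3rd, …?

Day 29 falls in week ⌈29/7⌉ of the month.
Days 1–7 hold the 1st Wednesday, 8–14 the 2nd, 15–21 the 3rd, 22–28 the 4th, 29–31 the 5th.
29 is in the range for the 5th.

5th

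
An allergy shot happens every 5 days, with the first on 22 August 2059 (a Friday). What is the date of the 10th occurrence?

The 10th occurrence is 9 intervals after the first: 9 × 5 = 45 days after 22 August 2059.
August has 31 days — 9 days to the end of August leaves 36.
September has 30 days (6 left).
6 days into October → 6 October 2059.

6 October 2059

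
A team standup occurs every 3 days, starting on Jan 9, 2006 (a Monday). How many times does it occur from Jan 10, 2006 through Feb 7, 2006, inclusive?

Occurrences land 3·i days after Jan 9, 2006 for i = 0, 1, 2, …
Jan 10, 2006 is 1 day after the start; 1 ÷ 3 = 0 remainder 1; since the remainder is 1, round up to i = 1. First occurrence in the window: #2 on Jan 12, 2006 (1×3 = 3 days in).
Feb 7, 2006 is 29 days after the start; 29 ÷ 3 = 9 remainder 2. Last occurrence in the window: #10 on Feb 5, 2006.
Occurrences #2 through #10: 9 in total.

9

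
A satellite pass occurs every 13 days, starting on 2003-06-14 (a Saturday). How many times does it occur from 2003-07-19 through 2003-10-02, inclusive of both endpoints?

Occurrences land 13·i days after 2003-06-14 for i = 0, 1, 2, …
2003-07-19 is 35 days after the start; 35 ÷ 13 = 2 remainder 9; since the remainder is 9, round up to i = 3. First occurrence in the window: #4 on 2003-07-23 (3×13 = 39 days in).
2003-10-02 is 110 days after the start; 110 ÷ 13 = 8 remainder 6. Last occurrence in the window: #9 on 2003-09-26.
Occurrences #4 through #9: 6 in total.

6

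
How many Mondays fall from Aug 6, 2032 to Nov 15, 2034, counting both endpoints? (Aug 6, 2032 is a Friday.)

119

Aug 6, 2032 is a Friday; the first Monday on or after it is Aug 9, 2032 (3 days later).
From Aug 9, 2032 to Nov 15, 2034: 144 + 365 + 319 = 828 days (rest of 2032, 2033, to Nov 15, 2034 in 2034).
828 ÷ 7 = 118 full weeks with remainder 2, so 118 more Mondays after the first → 119.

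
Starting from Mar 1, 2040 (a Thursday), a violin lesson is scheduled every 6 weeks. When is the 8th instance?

The 8th occurrence is 7 intervals after the first: 7 × 42 = 294 days after Mar 1, 2040.
Mar has 31 days — 30 days to the end of Mar leaves 264.
Apr has 30 days (234 left).
May has 31 days (203 left).
Jun has 30 days (173 left).
Jul has 31 days (142 left).
Aug has 31 days (111 left).
Sep has 30 days (81 left).
Oct has 31 days (50 left).
Nov has 30 days (20 left).
20 days into Dec → Dec 20, 2040.

Dec 20, 2040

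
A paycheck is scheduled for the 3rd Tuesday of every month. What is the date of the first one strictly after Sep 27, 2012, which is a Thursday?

Oct 16, 2012

Sep 2012 starts on a Saturday; its first Tuesday is the 4th, so the 3rd Tuesday is the 18th — Sep 18, 2012.
That is not after Sep 27, 2012, so look at Oct 2012.
Oct 2012 starts on a Monday; its first Tuesday is the 2nd, so the 3rd Tuesday is the 16th — Oct 16, 2012.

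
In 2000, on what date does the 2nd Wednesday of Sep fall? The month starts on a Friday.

Sep 13, 2000

Sep 2000 begins on a Friday, so the first Wednesday is Sep 6 (5 days later).
The 2nd Wednesday is 1 weeks later: 6 + 7 = 13.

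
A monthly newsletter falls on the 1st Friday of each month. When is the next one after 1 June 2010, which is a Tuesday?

4 June 2010

June 2010 starts on a Tuesday, so its 1st Friday is 4 June 2010 (3 days in).
4 June 2010 is after 1 June 2010, so that is the next one.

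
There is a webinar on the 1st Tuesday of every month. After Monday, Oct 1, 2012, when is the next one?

Oct 2012 starts on a Monday, so its 1st Tuesday is Oct 2, 2012 (1 day in).
Oct 2, 2012 is after Oct 1, 2012, so that is the next one.

Oct 2, 2012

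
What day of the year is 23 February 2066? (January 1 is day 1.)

Days in months before February: 31 = 31.
Plus 23 days into February → day 54.

54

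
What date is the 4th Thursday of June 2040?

June 28, 2040

June 2040 begins on a Friday, so the first Thursday is June 7 (6 days later).
The 4th Thursday is 3 weeks later: 7 + 21 = 28.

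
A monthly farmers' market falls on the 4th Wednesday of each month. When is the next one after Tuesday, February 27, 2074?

February 2074 starts on a Thursday; its first Wednesday is the 7th, so the 4th Wednesday is the 28th — February 28, 2074.
February 28, 2074 is after February 27, 2074, so that is the next one.

February 28, 2074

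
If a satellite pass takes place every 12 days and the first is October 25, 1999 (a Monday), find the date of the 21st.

June 21, 2000

The 21st occurrence is 20 intervals after the first: 20 × 12 = 240 days after October 25, 1999.
October has 31 days — 6 days to the end of October leaves 234.
November has 30 days (204 left).
December has 31 days (173 left).
January has 31 days (142 left).
February has 29 days (113 left).
March has 31 days (82 left).
April has 30 days (52 left).
May has 31 days (21 left).
21 days into June → June 21, 2000.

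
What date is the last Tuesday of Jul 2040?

Jul 31, 2040

Jul 2040 begins on a Sunday, so the first Tuesday is Jul 3 (2 days later).
Jul 2040 has 31 days. Adding weeks: 3, 10, 17, 24, 31 — the last one ≤ 31 is the 31st.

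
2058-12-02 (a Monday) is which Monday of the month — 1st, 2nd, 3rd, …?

Day 2 falls in week ⌈2/7⌉ of the month.
Days 1–7 hold the 1st Monday, 8–14 the 2nd, 15–21 the 3rd, 22–28 the 4th, 29–31 the 5th.
2 is in the range for the 1st.

1st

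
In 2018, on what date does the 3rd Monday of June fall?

18 June 2018

The first Monday of June 2018 is June 4.
The 3rd Monday is 2 weeks later: 4 + 14 = 18.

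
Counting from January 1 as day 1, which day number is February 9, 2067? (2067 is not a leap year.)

40

Days in months before February: 31 = 31.
Plus 9 days into February → day 40.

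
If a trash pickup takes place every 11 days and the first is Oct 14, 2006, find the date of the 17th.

Apr 8, 2007

The 17th occurrence is 16 intervals after the first: 16 × 11 = 176 days after Oct 14, 2006.
Oct has 31 days — 17 days to the end of Oct leaves 159.
Nov has 30 days (129 left).
Dec has 31 days (98 left).
Jan has 31 days (67 left).
Feb has 28 days (39 left).
Mar has 31 days (8 left).
8 days into Apr → Apr 8, 2007.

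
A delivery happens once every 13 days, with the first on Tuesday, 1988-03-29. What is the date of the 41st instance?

1989-08-31

The 41st occurrence is 40 intervals after the first: 40 × 13 = 520 days after 1988-03-29.
March has 31 days — 2 days to the end of March leaves 518.
From end of March to end of 1988 is 275 days (243 left).
January has 31 days (212 left).
February has 28 days (184 left).
March has 31 days (153 left).
April has 30 days (123 left).
May has 31 days (92 left).
June has 30 days (62 left).
July has 31 days (31 left).
31 days into August → 1989-08-31.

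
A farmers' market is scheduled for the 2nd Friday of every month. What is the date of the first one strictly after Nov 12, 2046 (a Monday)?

Dec 14, 2046

Nov 2046 starts on a Thursday; its first Friday is the 2nd, so the 2nd Friday is the 9th — Nov 9, 2046.
That is not after Nov 12, 2046, so look at Dec 2046.
Dec 2046 starts on a Saturday; its first Friday is the 7th, so the 2nd Friday is the 14th — Dec 14, 2046.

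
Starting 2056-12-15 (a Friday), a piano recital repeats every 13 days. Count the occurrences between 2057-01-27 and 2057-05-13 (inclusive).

8

Occurrences land 13·i days after 2056-12-15 for i = 0, 1, 2, …
2057-01-27 is 43 days after the start; 43 ÷ 13 = 3 remainder 4; since the remainder is 4, round up to i = 4. First occurrence in the window: #5 on 2057-02-05 (4×13 = 52 days in).
2057-05-13 is 149 days after the start; 149 ÷ 13 = 11 remainder 6. Last occurrence in the window: #12 on 2057-05-07.
Occurrences #5 through #12: 8 in total.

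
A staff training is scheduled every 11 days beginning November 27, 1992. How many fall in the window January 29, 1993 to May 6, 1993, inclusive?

9

Occurrences land 11·i days after November 27, 1992 for i = 0, 1, 2, …
January 29, 1993 is 63 days after the start; 63 ÷ 11 = 5 remainder 8; since the remainder is 8, round up to i = 6. First occurrence in the window: #7 on February 1, 1993 (6×11 = 66 days in).
May 6, 1993 is 160 days after the start; 160 ÷ 11 = 14 remainder 6. Last occurrence in the window: #15 on April 30, 1993.
Occurrences #7 through #15: 9 in total.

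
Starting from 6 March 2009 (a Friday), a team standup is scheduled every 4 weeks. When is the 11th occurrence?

11 December 2009

The 11th occurrence is 10 intervals after the first: 10 × 28 = 280 days after 6 March 2009.
March has 31 days — 25 days to the end of March leaves 255.
April has 30 days (225 left).
May has 31 days (194 left).
June has 30 days (164 left).
July has 31 days (133 left).
August has 31 days (102 left).
September has 30 days (72 left).
October has 31 days (41 left).
November has 30 days (11 left).
11 days into December → 11 December 2009.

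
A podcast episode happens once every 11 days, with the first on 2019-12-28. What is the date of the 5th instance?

The 5th occurrence is 4 intervals after the first: 4 × 11 = 44 days after 2019-12-28.
December has 31 days — 3 days to the end of December leaves 41.
January has 31 days (10 left).
10 days into February → 2020-02-10.

2020-02-10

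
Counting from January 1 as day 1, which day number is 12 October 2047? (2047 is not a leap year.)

285

Days in months before October: 31 + 28 + 31 + 30 + 31 + 30 + 31 + 31 + 30 = 273.
Plus 12 days into October → day 285.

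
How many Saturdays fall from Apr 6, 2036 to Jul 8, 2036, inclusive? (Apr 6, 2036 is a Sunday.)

Apr 6, 2036 is a Sunday; the first Saturday on or after it is Apr 12, 2036 (6 days later).
From Apr 12, 2036 to Jul 8, 2036: 18 + 31 + 30 + 8 = 87 days (rest of Apr, May, Jun, Jul).
87 ÷ 7 = 12 full weeks with remainder 3, so 12 more Saturdays after the first → 13.

13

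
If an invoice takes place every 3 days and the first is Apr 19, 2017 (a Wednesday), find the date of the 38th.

Aug 8, 2017

The 38th occurrence is 37 intervals after the first: 37 × 3 = 111 days after Apr 19, 2017.
Apr has 30 days — 11 days to the end of Apr leaves 100.
May has 31 days (69 left).
Jun has 30 days (39 left).
Jul has 31 days (8 left).
8 days into Aug → Aug 8, 2017.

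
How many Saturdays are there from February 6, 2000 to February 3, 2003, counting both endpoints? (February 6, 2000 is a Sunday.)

February 6, 2000 is a Sunday; the first Saturday on or after it is February 12, 2000 (6 days later).
From February 12, 2000 to February 3, 2003: 323 + 365 + 365 + 34 = 1087 days (rest of 2000, 2001, 2002, to February 3, 2003 in 2003).
1087 ÷ 7 = 155 full weeks with remainder 2, so 155 more Saturdays after the first → 156.

156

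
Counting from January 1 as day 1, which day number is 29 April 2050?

119

Days in months before April: 31 + 28 + 31 = 90.
Plus 29 days into April → day 119.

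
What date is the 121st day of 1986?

May 1, 1986

Jan has 31 days (121 − 31 = 90 remain).
Feb has 28 days (90 − 28 = 62 remain).
Mar has 31 days (62 − 31 = 31 remain).
Apr has 30 days (31 − 30 = 1 remain).
1 into May → May 1.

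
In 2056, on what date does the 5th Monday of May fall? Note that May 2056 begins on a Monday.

May 2056 begins on a Monday, so the first Monday is May 1.
The 5th Monday is 4 weeks later: 1 + 28 = 29.

May 29, 2056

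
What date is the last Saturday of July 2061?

30 July 2061

July 2061 begins on a Friday, so the first Saturday is July 2 (1 day later).
July 2061 has 31 days. Adding weeks: 2, 9, 16, 23, 30 — the last one ≤ 31 is the 30th.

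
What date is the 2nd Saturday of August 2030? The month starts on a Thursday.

August 2030 begins on a Thursday, so the first Saturday is August 3 (2 days later).
The 2nd Saturday is 1 weeks later: 3 + 7 = 10.

2030-08-10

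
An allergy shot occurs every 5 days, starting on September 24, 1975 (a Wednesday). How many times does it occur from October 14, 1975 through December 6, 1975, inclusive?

Occurrences land 5·i days after September 24, 1975 for i = 0, 1, 2, …
October 14, 1975 is 20 days after the start; 20 ÷ 5 = 4 remainder 0. First occurrence in the window: #5 on October 14, 1975 (4×5 = 20 days in).
December 6, 1975 is 73 days after the start; 73 ÷ 5 = 14 remainder 3. Last occurrence in the window: #15 on December 3, 1975.
Occurrences #5 through #15: 11 in total.

11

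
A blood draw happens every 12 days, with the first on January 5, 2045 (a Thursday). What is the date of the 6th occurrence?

March 6, 2045

The 6th occurrence is 5 intervals after the first: 5 × 12 = 60 days after January 5, 2045.
January has 31 days — 26 days to the end of January leaves 34.
February has 28 days (6 left).
6 days into March → March 6, 2045.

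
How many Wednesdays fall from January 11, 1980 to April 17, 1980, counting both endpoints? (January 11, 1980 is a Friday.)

January 11, 1980 is a Friday; the first Wednesday on or after it is January 16, 1980 (5 days later).
From January 16, 1980 to April 17, 1980: 15 + 29 + 31 + 17 = 92 days (rest of January, February, March, April).
92 ÷ 7 = 13 full weeks with remainder 1, so 13 more Wednesdays after the first → 14.

14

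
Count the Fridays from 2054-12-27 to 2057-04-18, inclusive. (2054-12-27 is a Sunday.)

120

2054-12-27 is a Sunday; the first Friday on or after it is 2055-01-01 (5 days later).
From 2055-01-01 to 2057-04-18: 364 + 366 + 108 = 838 days (rest of 2055, 2056, to 2057-04-18 in 2057).
838 ÷ 7 = 119 full weeks with remainder 5, so 119 more Fridays after the first → 120.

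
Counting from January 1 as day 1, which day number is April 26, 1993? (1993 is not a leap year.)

Days in months before April: 31 + 28 + 31 = 90.
Plus 26 days into April → day 116.

116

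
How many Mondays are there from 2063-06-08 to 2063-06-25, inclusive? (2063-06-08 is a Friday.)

3

2063-06-08 is a Friday; the first Monday on or after it is 2063-06-11 (3 days later).
From 2063-06-11 to 2063-06-25 is 25 − 11 = 14 days.
14 ÷ 7 = 2 full weeks with remainder 0, so 2 more Mondays after the first → 3.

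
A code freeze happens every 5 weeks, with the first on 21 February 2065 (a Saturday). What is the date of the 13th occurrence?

The 13th occurrence is 12 intervals after the first: 12 × 35 = 420 days after 21 February 2065.
February has 28 days — 7 days to the end of February leaves 413.
From end of February to end of 2065 is 306 days (107 left).
January has 31 days (76 left).
February has 28 days (48 left).
March has 31 days (17 left).
17 days into April → 17 April 2066.

17 April 2066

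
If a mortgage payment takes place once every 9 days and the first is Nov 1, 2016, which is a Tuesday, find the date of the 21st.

The 21st occurrence is 20 intervals after the first: 20 × 9 = 180 days after Nov 1, 2016.
Nov has 30 days — 29 days to the end of Nov leaves 151.
Dec has 31 days (120 left).
Jan has 31 days (89 left).
Feb has 28 days (61 left).
Mar has 31 days (30 left).
30 days into Apr → Apr 30, 2017.

Apr 30, 2017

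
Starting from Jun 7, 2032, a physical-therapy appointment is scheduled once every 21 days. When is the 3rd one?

The 3rd occurrence is 2 intervals after the first: 2 × 21 = 42 days after Jun 7, 2032.
Jun has 30 days — 23 days to the end of Jun leaves 19.
19 days into Jul → Jul 19, 2032.

Jul 19, 2032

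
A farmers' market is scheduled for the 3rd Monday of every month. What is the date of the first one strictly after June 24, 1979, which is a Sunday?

June 1979 starts on a Friday; its first Monday is the 4th, so the 3rd Monday is the 18th — June 18, 1979.
That is not after June 24, 1979, so look at July 1979.
July 1979 starts on a Sunday; its first Monday is the 2nd, so the 3rd Monday is the 16th — July 16, 1979.

July 16, 1979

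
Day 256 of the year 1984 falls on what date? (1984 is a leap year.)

January has 31 days (256 − 31 = 225 remain).
February has 29 days (225 − 29 = 196 remain).
March has 31 days (196 − 31 = 165 remain).
April has 30 days (165 − 30 = 135 remain).
May has 31 days (135 − 31 = 104 remain).
June has 30 days (104 − 30 = 74 remain).
July has 31 days (74 − 31 = 43 remain).
August has 31 days (43 − 31 = 12 remain).
12 into September → September 12.

1984-09-12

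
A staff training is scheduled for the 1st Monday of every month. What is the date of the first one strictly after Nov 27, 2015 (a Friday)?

Dec 7, 2015

Nov 2015 starts on a Sunday, so its 1st Monday is Nov 2, 2015 (1 day in).
That is not after Nov 27, 2015, so look at Dec 2015.
Dec 2015 starts on a Tuesday, so its 1st Monday is Dec 7, 2015 (6 days in).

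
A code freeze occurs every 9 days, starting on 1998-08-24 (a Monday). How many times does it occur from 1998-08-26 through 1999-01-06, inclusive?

15

Occurrences land 9·i days after 1998-08-24 for i = 0, 1, 2, …
1998-08-26 is 2 days after the start; 2 ÷ 9 = 0 remainder 2; since the remainder is 2, round up to i = 1. First occurrence in the window: #2 on 1998-09-02 (1×9 = 9 days in).
1999-01-06 is 135 days after the start; 135 ÷ 9 = 15 remainder 0. Last occurrence in the window: #16 on 1999-01-06.
Occurrences #2 through #16: 15 in total.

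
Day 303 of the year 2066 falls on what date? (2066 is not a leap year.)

October 30, 2066

January has 31 days (303 − 31 = 272 remain).
February has 28 days (272 − 28 = 244 remain).
March has 31 days (244 − 31 = 213 remain).
April has 30 days (213 − 30 = 183 remain).
May has 31 days (183 − 31 = 152 remain).
June has 30 days (152 − 30 = 122 remain).
July has 31 days (122 − 31 = 91 remain).
August has 31 days (91 − 31 = 60 remain).
September has 30 days (60 − 30 = 30 remain).
30 into October → October 30.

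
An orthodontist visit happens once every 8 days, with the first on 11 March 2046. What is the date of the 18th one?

25 July 2046

The 18th occurrence is 17 intervals after the first: 17 × 8 = 136 days after 11 March 2046.
March has 31 days — 20 days to the end of March leaves 116.
April has 30 days (86 left).
May has 31 days (55 left).
June has 30 days (25 left).
25 days into July → 25 July 2046.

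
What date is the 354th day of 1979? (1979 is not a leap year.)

1979-12-20

January has 31 days (354 − 31 = 323 remain).
February has 28 days (323 − 28 = 295 remain).
March has 31 days (295 − 31 = 264 remain).
April has 30 days (264 − 30 = 234 remain).
May has 31 days (234 − 31 = 203 remain).
June has 30 days (203 − 30 = 173 remain).
July has 31 days (173 − 31 = 142 remain).
August has 31 days (142 − 31 = 111 remain).
September has 30 days (111 − 30 = 81 remain).
October has 31 days (81 − 31 = 50 remain).
November has 30 days (50 − 30 = 20 remain).
20 into December → December 20.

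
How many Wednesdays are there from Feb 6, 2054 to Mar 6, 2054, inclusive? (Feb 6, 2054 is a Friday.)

4

Feb 6, 2054 is a Friday; the first Wednesday on or after it is Feb 11, 2054 (5 days later).
From Feb 11, 2054 to Mar 6, 2054: 17 + 6 = 23 days (rest of Feb, Mar).
23 ÷ 7 = 3 full weeks with remainder 2, so 3 more Wednesdays after the first → 4.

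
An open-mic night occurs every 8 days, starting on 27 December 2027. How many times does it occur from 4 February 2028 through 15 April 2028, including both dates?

9

Occurrences land 8·i days after 27 December 2027 for i = 0, 1, 2, …
4 February 2028 is 39 days after the start; 39 ÷ 8 = 4 remainder 7; since the remainder is 7, round up to i = 5. First occurrence in the window: #6 on 5 February 2028 (5×8 = 40 days in).
15 April 2028 is 110 days after the start; 110 ÷ 8 = 13 remainder 6. Last occurrence in the window: #14 on 9 April 2028.
Occurrences #6 through #14: 9 in total.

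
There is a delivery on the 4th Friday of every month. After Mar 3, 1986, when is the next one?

Mar 1986 starts on a Saturday; its first Friday is the 7th, so the 4th Friday is the 28th — Mar 28, 1986.
Mar 28, 1986 is after Mar 3, 1986, so that is the next one.

Mar 28, 1986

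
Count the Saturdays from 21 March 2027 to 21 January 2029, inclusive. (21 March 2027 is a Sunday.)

96

21 March 2027 is a Sunday; the first Saturday on or after it is 27 March 2027 (6 days later).
From 27 March 2027 to 21 January 2029: 279 + 366 + 21 = 666 days (rest of 2027, 2028, to 21 January 2029 in 2029).
666 ÷ 7 = 95 full weeks with remainder 1, so 95 more Saturdays after the first → 96.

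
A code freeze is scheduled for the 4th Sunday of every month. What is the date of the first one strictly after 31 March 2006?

23 April 2006

March 2006 starts on a Wednesday; its first Sunday is the 5th, so the 4th Sunday is the 26th — 26 March 2006.
That is not after 31 March 2006, so look at April 2006.
April 2006 starts on a Saturday; its first Sunday is the 2nd, so the 4th Sunday is the 23rd — 23 April 2006.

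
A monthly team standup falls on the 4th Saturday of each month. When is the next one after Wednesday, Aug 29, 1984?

Aug 1984 starts on a Wednesday; its first Saturday is the 4th, so the 4th Saturday is the 25th — Aug 25, 1984.
That is not after Aug 29, 1984, so look at Sep 1984.
Sep 1984 starts on a Saturday; its first Saturday is the 1st, so the 4th Saturday is the 22nd — Sep 22, 1984.

Sep 22, 1984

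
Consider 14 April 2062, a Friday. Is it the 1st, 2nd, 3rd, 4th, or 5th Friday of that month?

2nd

Day 14 falls in week ⌈14/7⌉ of the month.
Days 1–7 hold the 1st Friday, 8–14 the 2nd, 15–21 the 3rd, 22–28 the 4th, 29–31 the 5th.
14 is in the range for the 2nd.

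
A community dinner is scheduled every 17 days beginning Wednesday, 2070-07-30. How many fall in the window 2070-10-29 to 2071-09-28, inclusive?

20

Occurrences land 17·i days after 2070-07-30 for i = 0, 1, 2, …
2070-10-29 is 91 days after the start; 91 ÷ 17 = 5 remainder 6; since the remainder is 6, round up to i = 6. First occurrence in the window: #7 on 2070-11-09 (6×17 = 102 days in).
2071-09-28 is 425 days after the start; 425 ÷ 17 = 25 remainder 0. Last occurrence in the window: #26 on 2071-09-28.
Occurrences #7 through #26: 20 in total.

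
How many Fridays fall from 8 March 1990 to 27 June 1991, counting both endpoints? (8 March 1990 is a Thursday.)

8 March 1990 is a Thursday; the first Friday on or after it is 9 March 1990 (1 day later).
From 9 March 1990 to 27 June 1991: 297 + 178 = 475 days (rest of 1990, to 27 June 1991 in 1991).
475 ÷ 7 = 67 full weeks with remainder 6, so 67 more Fridays after the first → 68.

68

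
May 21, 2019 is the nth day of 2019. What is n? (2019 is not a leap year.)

Days in months before May: 31 + 28 + 31 + 30 = 120.
Plus 21 days into May → day 141.

141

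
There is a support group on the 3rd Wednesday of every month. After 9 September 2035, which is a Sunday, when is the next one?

September 2035 starts on a Saturday; its first Wednesday is the 5th, so the 3rd Wednesday is the 19th — 19 September 2035.
19 September 2035 is after 9 September 2035, so that is the next one.

19 September 2035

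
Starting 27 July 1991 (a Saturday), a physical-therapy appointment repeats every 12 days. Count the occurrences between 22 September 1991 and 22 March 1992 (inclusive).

15

Occurrences land 12·i days after 27 July 1991 for i = 0, 1, 2, …
22 September 1991 is 57 days after the start; 57 ÷ 12 = 4 remainder 9; since the remainder is 9, round up to i = 5. First occurrence in the window: #6 on 25 September 1991 (5×12 = 60 days in).
22 March 1992 is 239 days after the start; 239 ÷ 12 = 19 remainder 11. Last occurrence in the window: #20 on 11 March 1992.
Occurrences #6 through #20: 15 in total.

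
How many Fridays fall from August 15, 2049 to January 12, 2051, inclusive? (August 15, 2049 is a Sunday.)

73

August 15, 2049 is a Sunday; the first Friday on or after it is August 20, 2049 (5 days later).
From August 20, 2049 to January 12, 2051: 133 + 365 + 12 = 510 days (rest of 2049, 2050, to January 12, 2051 in 2051).
510 ÷ 7 = 72 full weeks with remainder 6, so 72 more Fridays after the first → 73.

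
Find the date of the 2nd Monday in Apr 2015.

Apr 13, 2015

Apr 2015 begins on a Wednesday, so the first Monday is Apr 6 (5 days later).
The 2nd Monday is 1 weeks later: 6 + 7 = 13.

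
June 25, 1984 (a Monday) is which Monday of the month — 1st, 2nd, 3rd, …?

4th

Day 25 falls in week ⌈25/7⌉ of the month.
Days 1–7 hold the 1st Monday, 8–14 the 2nd, 15–21 the 3rd, 22–28 the 4th, 29–31 the 5th.
25 is in the range for the 4th.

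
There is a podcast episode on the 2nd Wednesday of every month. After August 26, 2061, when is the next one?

September 14, 2061

August 2061 starts on a Monday; its first Wednesday is the 3rd, so the 2nd Wednesday is the 10th — August 10, 2061.
That is not after August 26, 2061, so look at September 2061.
September 2061 starts on a Thursday; its first Wednesday is the 7th, so the 2nd Wednesday is the 14th — September 14, 2061.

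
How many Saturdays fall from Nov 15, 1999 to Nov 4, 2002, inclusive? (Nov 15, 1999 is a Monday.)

155

Nov 15, 1999 is a Monday; the first Saturday on or after it is Nov 20, 1999 (5 days later).
From Nov 20, 1999 to Nov 4, 2002: 41 + 366 + 365 + 308 = 1080 days (rest of 1999, 2000, 2001, to Nov 4, 2002 in 2002).
1080 ÷ 7 = 154 full weeks with remainder 2, so 154 more Saturdays after the first → 155.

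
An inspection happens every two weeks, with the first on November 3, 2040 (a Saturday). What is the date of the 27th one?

November 2, 2041

The 27th occurrence is 26 intervals after the first: 26 × 14 = 364 days after November 3, 2040.
November has 30 days — 27 days to the end of November leaves 337.
December has 31 days (306 left).
January has 31 days (275 left).
February has 28 days (247 left).
March has 31 days (216 left).
April has 30 days (186 left).
May has 31 days (155 left).
June has 30 days (125 left).
July has 31 days (94 left).
August has 31 days (63 left).
September has 30 days (33 left).
October has 31 days (2 left).
2 days into November → November 2, 2041.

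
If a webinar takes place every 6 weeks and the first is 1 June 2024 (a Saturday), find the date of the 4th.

5 October 2024

The 4th occurrence is 3 intervals after the first: 3 × 42 = 126 days after 1 June 2024.
June has 30 days — 29 days to the end of June leaves 97.
July has 31 days (66 left).
August has 31 days (35 left).
September has 30 days (5 left).
5 days into October → 5 October 2024.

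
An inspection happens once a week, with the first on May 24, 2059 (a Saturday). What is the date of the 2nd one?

The 2nd occurrence is 1 interval after the first: 1 × 7 = 7 days after May 24, 2059.
7 days later is May 31, 2059.

May 31, 2059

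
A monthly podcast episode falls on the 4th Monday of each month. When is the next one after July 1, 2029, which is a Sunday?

July 2029 starts on a Sunday; its first Monday is the 2nd, so the 4th Monday is the 23rd — July 23, 2029.
July 23, 2029 is after July 1, 2029, so that is the next one.

July 23, 2029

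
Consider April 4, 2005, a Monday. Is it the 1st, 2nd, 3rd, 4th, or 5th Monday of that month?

Day 4 falls in week ⌈4/7⌉ of the month.
Days 1–7 hold the 1st Monday, 8–14 the 2nd, 15–21 the 3rd, 22–28 the 4th, 29–31 the 5th.
4 is in the range for the 1st.

1st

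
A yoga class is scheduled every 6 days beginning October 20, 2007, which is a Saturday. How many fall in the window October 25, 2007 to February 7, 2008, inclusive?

18

Occurrences land 6·i days after October 20, 2007 for i = 0, 1, 2, …
October 25, 2007 is 5 days after the start; 5 ÷ 6 = 0 remainder 5; since the remainder is 5, round up to i = 1. First occurrence in the window: #2 on October 26, 2007 (1×6 = 6 days in).
February 7, 2008 is 110 days after the start; 110 ÷ 6 = 18 remainder 2. Last occurrence in the window: #19 on February 5, 2008.
Occurrences #2 through #19: 18 in total.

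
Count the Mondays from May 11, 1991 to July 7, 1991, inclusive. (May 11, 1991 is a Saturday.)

8

May 11, 1991 is a Saturday; the first Monday on or after it is May 13, 1991 (2 days later).
From May 13, 1991 to July 7, 1991: 18 + 30 + 7 = 55 days (rest of May, June, July).
55 ÷ 7 = 7 full weeks with remainder 6, so 7 more Mondays after the first → 8.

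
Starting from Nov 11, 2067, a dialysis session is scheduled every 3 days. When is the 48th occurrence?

The 48th occurrence is 47 intervals after the first: 47 × 3 = 141 days after Nov 11, 2067.
Nov has 30 days — 19 days to the end of Nov leaves 122.
Dec has 31 days (91 left).
Jan has 31 days (60 left).
Feb has 29 days (31 left).
31 days into Mar → Mar 31, 2068.

Mar 31, 2068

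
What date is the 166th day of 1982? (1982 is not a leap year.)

January has 31 days (166 − 31 = 135 remain).
February has 28 days (135 − 28 = 107 remain).
March has 31 days (107 − 31 = 76 remain).
April has 30 days (76 − 30 = 46 remain).
May has 31 days (46 − 31 = 15 remain).
15 into June → June 15.

15 June 1982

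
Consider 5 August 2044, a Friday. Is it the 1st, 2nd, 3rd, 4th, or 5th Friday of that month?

Day 5 falls in week ⌈5/7⌉ of the month.
Days 1–7 hold the 1st Friday, 8–14 the 2nd, 15–21 the 3rd, 22–28 the 4th, 29–31 the 5th.
5 is in the range for the 1st.

1st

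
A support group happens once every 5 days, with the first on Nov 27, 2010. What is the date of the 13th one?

Jan 26, 2011

The 13th occurrence is 12 intervals after the first: 12 × 5 = 60 days after Nov 27, 2010.
Nov has 30 days — 3 days to the end of Nov leaves 57.
Dec has 31 days (26 left).
26 days into Jan → Jan 26, 2011.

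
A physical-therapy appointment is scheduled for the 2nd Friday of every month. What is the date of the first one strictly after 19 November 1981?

11 December 1981

November 1981 starts on a Sunday; its first Friday is the 6th, so the 2nd Friday is the 13th — 13 November 1981.
That is not after 19 November 1981, so look at December 1981.
December 1981 starts on a Tuesday; its first Friday is the 4th, so the 2nd Friday is the 11th — 11 December 1981.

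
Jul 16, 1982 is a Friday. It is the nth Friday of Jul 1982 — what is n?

3rd

Day 16 falls in week ⌈16/7⌉ of the month.
Days 1–7 hold the 1st Friday, 8–14 the 2nd, 15–21 the 3rd, 22–28 the 4th, 29–31 the 5th.
16 is in the range for the 3rd.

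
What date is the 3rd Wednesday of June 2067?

2067-06-15

The first Wednesday of June 2067 is June 1.
The 3rd Wednesday is 2 weeks later: 1 + 14 = 15.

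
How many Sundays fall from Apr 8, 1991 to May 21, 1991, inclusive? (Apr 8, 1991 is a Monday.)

Apr 8, 1991 is a Monday; the first Sunday on or after it is Apr 14, 1991 (6 days later).
From Apr 14, 1991 to May 21, 1991: 16 + 21 = 37 days (rest of Apr, May).
37 ÷ 7 = 5 full weeks with remainder 2, so 5 more Sundays after the first → 6.

6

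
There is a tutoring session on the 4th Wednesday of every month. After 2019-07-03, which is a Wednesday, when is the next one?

2019-07-24

July 2019 starts on a Monday; its first Wednesday is the 3rd, so the 4th Wednesday is the 24th — 2019-07-24.
2019-07-24 is after 2019-07-03, so that is the next one.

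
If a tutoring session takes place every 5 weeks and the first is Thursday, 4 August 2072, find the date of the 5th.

The 5th occurrence is 4 intervals after the first: 4 × 35 = 140 days after 4 August 2072.
August has 31 days — 27 days to the end of August leaves 113.
September has 30 days (83 left).
October has 31 days (52 left).
November has 30 days (22 left).
22 days into December → 22 December 2072.

22 December 2072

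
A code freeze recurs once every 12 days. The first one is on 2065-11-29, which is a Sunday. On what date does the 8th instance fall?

2066-02-21

The 8th occurrence is 7 intervals after the first: 7 × 12 = 84 days after 2065-11-29.
November has 30 days — 1 day to the end of November leaves 83.
December has 31 days (52 left).
January has 31 days (21 left).
21 days into February → 2066-02-21.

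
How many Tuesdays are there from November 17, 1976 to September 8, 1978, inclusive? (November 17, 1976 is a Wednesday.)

94

November 17, 1976 is a Wednesday; the first Tuesday on or after it is November 23, 1976 (6 days later).
From November 23, 1976 to September 8, 1978: 38 + 365 + 251 = 654 days (rest of 1976, 1977, to September 8, 1978 in 1978).
654 ÷ 7 = 93 full weeks with remainder 3, so 93 more Tuesdays after the first → 94.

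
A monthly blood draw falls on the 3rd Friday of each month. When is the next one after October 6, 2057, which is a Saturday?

October 2057 starts on a Monday; its first Friday is the 5th, so the 3rd Friday is the 19th — October 19, 2057.
October 19, 2057 is after October 6, 2057, so that is the next one.

October 19, 2057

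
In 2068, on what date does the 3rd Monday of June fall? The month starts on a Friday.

June 2068 begins on a Friday, so the first Monday is June 4 (3 days later).
The 3rd Monday is 2 weeks later: 4 + 14 = 18.

18 June 2068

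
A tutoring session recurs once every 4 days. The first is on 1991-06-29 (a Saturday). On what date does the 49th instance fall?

The 49th occurrence is 48 intervals after the first: 48 × 4 = 192 days after 1991-06-29.
June has 30 days — 1 day to the end of June leaves 191.
July has 31 days (160 left).
August has 31 days (129 left).
September has 30 days (99 left).
October has 31 days (68 left).
November has 30 days (38 left).
December has 31 days (7 left).
7 days into January → 1992-01-07.

1992-01-07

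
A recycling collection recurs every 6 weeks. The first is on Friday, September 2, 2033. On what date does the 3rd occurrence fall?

November 25, 2033

The 3rd occurrence is 2 intervals after the first: 2 × 42 = 84 days after September 2, 2033.
September has 30 days — 28 days to the end of September leaves 56.
October has 31 days (25 left).
25 days into November → November 25, 2033.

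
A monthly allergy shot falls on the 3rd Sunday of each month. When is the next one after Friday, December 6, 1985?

December 15, 1985

December 1985 starts on a Sunday; its first Sunday is the 1st, so the 3rd Sunday is the 15th — December 15, 1985.
December 15, 1985 is after December 6, 1985, so that is the next one.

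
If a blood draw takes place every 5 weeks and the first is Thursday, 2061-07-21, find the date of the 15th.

2062-11-23

The 15th occurrence is 14 intervals after the first: 14 × 35 = 490 days after 2061-07-21.
July has 31 days — 10 days to the end of July leaves 480.
From end of July to end of 2061 is 153 days (327 left).
January has 31 days (296 left).
February has 28 days (268 left).
March has 31 days (237 left).
April has 30 days (207 left).
May has 31 days (176 left).
June has 30 days (146 left).
July has 31 days (115 left).
August has 31 days (84 left).
September has 30 days (54 left).
October has 31 days (23 left).
23 days into November → 2062-11-23.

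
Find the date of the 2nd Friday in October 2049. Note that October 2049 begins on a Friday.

2049-10-08

October 2049 begins on a Friday, so the first Friday is October 1.
The 2nd Friday is 1 weeks later: 1 + 7 = 8.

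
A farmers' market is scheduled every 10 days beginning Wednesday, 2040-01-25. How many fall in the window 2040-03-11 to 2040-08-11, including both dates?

15

Occurrences land 10·i days after 2040-01-25 for i = 0, 1, 2, …
2040-03-11 is 46 days after the start; 46 ÷ 10 = 4 remainder 6; since the remainder is 6, round up to i = 5. First occurrence in the window: #6 on 2040-03-15 (5×10 = 50 days in).
2040-08-11 is 199 days after the start; 199 ÷ 10 = 19 remainder 9. Last occurrence in the window: #20 on 2040-08-02.
Occurrences #6 through #20: 15 in total.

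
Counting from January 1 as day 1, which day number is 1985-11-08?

Days in months before November: 31 + 28 + 31 + 30 + 31 + 30 + 31 + 31 + 30 + 31 = 304.
Plus 8 days into November → day 312.

312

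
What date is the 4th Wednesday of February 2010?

February 24, 2010

The first Wednesday of February 2010 is February 3.
The 4th Wednesday is 3 weeks later: 3 + 21 = 24.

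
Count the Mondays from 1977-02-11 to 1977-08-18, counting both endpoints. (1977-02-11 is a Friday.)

27

1977-02-11 is a Friday; the first Monday on or after it is 1977-02-14 (3 days later).
From 1977-02-14 to 1977-08-18: 14 + 31 + 30 + 31 + 30 + 31 + 18 = 185 days (rest of February, March, April, May, June, July, August).
185 ÷ 7 = 26 full weeks with remainder 3, so 26 more Mondays after the first → 27.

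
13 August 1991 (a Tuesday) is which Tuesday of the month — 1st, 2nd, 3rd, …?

2nd

Day 13 falls in week ⌈13/7⌉ of the month.
Days 1–7 hold the 1st Tuesday, 8–14 the 2nd, 15–21 the 3rd, 22–28 the 4th, 29–31 the 5th.
13 is in the range for the 2nd.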